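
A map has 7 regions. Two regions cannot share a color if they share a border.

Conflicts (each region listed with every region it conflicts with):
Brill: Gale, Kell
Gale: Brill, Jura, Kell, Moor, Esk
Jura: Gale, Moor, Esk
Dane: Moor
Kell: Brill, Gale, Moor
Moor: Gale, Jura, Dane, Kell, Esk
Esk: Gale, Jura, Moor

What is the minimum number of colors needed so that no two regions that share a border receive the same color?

Gale, Jura, Moor, Esk all conflict with each other, so at least 4 colors are needed.
4 colors suffice: color 1 → {Gale, Dane}; color 2 → {Brill, Moor}; color 3 → {Kell, Esk}; color 4 → {Jura}. Each listed conflict is separated.

4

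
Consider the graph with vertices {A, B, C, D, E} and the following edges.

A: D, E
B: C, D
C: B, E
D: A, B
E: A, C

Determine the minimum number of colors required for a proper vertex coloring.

3

The cycle B-D-A-E-C-B has odd length 5, so it cannot be 2-colored; at least 3 colors are needed.
A valid assignment using 3 colors: A=1, B=1, C=3, D=2, E=2. Each edge has distinct colors on its endpoints.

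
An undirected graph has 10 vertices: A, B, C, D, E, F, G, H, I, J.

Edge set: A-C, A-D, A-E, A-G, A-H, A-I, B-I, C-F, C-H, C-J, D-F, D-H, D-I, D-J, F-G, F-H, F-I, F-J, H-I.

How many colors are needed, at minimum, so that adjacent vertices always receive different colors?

D, F, H, I are pairwise adjacent (a clique of size 4), so at least 4 colors are needed.
4 colors suffice: color 1 → {A, B, F}; color 2 → {C, D, E, G}; color 3 → {H, J}; color 4 → {I}. Each edge has distinct colors on its endpoints.

4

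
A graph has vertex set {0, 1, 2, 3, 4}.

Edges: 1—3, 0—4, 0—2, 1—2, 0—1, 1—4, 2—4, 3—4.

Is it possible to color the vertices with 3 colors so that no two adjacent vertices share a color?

0, 1, 2, 4 form a clique, so at least 4 colors are needed.
So 3 colors are not enough.

No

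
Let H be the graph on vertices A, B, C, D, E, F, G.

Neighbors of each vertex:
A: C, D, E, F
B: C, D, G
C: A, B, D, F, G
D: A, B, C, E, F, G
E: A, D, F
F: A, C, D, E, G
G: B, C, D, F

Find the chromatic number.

A, D, E, F are mutually adjacent (a clique of size 4), so at least 4 colors are needed.
4 colors suffice: color red → {D}; color blue → {B, F}; color green → {C, E}; color yellow → {A, G}. No two adjacent vertices share a color.

4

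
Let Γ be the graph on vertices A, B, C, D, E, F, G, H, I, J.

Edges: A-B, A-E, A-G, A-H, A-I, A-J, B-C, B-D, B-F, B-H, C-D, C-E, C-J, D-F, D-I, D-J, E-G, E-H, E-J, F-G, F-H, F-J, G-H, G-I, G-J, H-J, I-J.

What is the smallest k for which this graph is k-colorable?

5

A, E, G, H, J are mutually adjacent (a clique of size 5), so at least 5 colors are needed.
5 colors suffice: color 1 → {B, J}; color 2 → {D, G}; color 3 → {A, C, F}; color 4 → {H, I}; color 5 → {E}. No two adjacent vertices share a color.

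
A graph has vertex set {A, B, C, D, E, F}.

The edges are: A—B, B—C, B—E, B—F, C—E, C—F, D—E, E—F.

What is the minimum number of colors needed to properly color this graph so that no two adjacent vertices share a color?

B, C, E, F are mutually adjacent (a clique of size 4), so at least 4 colors are needed.
4 colors suffice: color red → {B, D}; color blue → {A, E}; color green → {F}; color yellow → {C}. Each edge has distinct colors on its endpoints.

4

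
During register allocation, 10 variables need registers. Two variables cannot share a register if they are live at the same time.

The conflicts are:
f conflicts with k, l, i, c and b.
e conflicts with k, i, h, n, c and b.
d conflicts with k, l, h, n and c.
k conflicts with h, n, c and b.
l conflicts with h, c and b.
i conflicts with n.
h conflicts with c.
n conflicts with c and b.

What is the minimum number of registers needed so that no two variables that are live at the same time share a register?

4

e, k, n, c all conflict with each other, so at least 4 registers are needed.
4 registers suffice: f=3, e=3, d=3, k=2, l=2, i=1, h=4, n=4, c=1, b=1. No two conflicting variables share a register.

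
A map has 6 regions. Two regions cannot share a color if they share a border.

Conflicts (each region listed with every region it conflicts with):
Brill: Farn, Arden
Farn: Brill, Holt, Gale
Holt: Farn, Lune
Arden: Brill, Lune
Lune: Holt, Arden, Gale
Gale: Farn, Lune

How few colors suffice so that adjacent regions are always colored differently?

The cycle Lune-Holt-Farn-Brill-Arden-Lune has odd length 5, so it cannot be 2-colored; at least 3 colors are needed.
3 colors suffice: color 1 → {Farn, Lune}; color 2 → {Holt, Arden, Gale}; color 3 → {Brill}. Every pair that conflicts lands in different colors.

3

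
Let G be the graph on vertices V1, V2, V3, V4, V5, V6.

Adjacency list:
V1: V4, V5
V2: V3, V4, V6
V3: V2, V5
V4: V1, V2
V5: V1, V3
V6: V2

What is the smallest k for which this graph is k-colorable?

The cycle V3-V2-V4-V1-V5-V3 has odd length 5, so it cannot be 2-colored; at least 3 colors are needed.
A valid assignment using 3 colors: V1=3, V2=1, V3=2, V4=2, V5=1, V6=2. No two adjacent vertices share a color.

3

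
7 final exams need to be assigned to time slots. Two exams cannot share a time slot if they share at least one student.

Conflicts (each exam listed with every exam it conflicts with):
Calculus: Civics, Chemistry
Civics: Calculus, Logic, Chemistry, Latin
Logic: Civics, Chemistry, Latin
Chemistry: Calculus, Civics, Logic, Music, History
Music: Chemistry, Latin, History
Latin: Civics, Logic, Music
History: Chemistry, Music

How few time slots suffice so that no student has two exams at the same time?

Calculus, Civics, Chemistry all conflict with each other, so at least 3 time slots are needed.
3 time slots suffice: time slot 1 → {Chemistry, Latin}; time slot 2 → {Civics, Music}; time slot 3 → {Calculus, Logic, History}. Every pair that conflicts lands in different time slots.

3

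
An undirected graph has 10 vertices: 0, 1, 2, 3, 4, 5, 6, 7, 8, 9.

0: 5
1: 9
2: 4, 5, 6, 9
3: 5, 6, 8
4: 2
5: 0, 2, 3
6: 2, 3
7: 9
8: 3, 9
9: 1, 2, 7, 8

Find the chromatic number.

3

The cycle 3-8-9-2-6-3 has odd length 5, so it cannot be 2-colored; at least 3 colors are needed.
3 colors suffice: color a → {0, 1, 2, 3, 7}; color b → {4, 5, 6, 9}; color c → {8}. No two adjacent vertices share a color.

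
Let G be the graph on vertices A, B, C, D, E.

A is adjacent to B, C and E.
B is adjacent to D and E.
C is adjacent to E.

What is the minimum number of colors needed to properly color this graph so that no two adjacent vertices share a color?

A, B, E are mutually adjacent, so at least 3 colors are needed.
A valid assignment using 3 colors: A=1, B=2, C=2, D=1, E=3. Every edge joins two different colors.

3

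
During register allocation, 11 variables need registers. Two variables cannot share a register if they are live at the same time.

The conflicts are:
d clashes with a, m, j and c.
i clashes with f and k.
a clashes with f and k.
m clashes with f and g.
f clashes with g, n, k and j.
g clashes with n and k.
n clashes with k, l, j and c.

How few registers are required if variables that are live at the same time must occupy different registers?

f, g, n, k pairwise conflict, so at least 4 registers are needed.
Using 4 registers: d=1, i=2, a=2, m=2, f=1, g=4, n=2, k=3, l=1, j=3, c=3. Every pair that conflicts lands in different registers.

4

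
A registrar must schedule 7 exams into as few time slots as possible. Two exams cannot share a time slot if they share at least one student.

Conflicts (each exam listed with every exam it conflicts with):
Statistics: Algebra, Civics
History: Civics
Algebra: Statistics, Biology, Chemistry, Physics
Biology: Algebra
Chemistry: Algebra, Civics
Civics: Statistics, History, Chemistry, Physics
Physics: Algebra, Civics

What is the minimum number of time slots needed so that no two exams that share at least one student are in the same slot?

2

Civics and Physics conflict, so at least 2 time slots are needed.
2 time slots suffice: time slot 1 → {Algebra, Civics}; time slot 2 → {Statistics, History, Biology, Chemistry, Physics}. Every pair that conflicts lands in different time slots.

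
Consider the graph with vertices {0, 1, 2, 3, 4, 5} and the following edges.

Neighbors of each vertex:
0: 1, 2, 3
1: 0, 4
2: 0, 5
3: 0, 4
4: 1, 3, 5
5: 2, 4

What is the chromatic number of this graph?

The cycle 1-0-2-5-4-1 has odd length 5, so it cannot be 2-colored; at least 3 colors are needed.
3 colors suffice: color a → {0, 4}; color b → {1, 2, 3}; color c → {5}. Each edge has distinct colors on its endpoints.

3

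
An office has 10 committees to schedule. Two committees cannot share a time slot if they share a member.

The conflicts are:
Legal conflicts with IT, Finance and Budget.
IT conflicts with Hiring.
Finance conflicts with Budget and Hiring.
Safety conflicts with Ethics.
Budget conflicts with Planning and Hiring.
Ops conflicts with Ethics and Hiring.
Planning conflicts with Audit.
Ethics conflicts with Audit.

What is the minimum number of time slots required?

3

Finance, Budget, Hiring all conflict with each other, so at least 3 time slots are needed.
3 time slots suffice: time slot 1 → {Legal, Planning, Ethics, Hiring}; time slot 2 → {IT, Safety, Budget, Ops, Audit}; time slot 3 → {Finance}. Each listed conflict is separated.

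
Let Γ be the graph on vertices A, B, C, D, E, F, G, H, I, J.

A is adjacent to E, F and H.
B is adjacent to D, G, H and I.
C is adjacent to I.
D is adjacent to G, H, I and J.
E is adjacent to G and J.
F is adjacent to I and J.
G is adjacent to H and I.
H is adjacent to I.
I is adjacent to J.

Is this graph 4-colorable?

B, D, G, H, I form a clique, so at least 5 colors are needed.
So 4 colors are not enough.

No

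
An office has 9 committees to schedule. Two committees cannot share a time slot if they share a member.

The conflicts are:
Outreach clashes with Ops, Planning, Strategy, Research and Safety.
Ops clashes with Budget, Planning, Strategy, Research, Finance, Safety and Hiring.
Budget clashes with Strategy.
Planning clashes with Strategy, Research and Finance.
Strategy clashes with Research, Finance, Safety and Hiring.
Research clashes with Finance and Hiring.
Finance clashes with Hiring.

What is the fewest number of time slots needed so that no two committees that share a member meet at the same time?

Ops, Planning, Strategy, Research, Finance are mutually in conflict, so at least 5 time slots are needed.
5 time slots suffice: time slot 1 → {Strategy}; time slot 2 → {Ops}; time slot 3 → {Budget, Research, Safety}; time slot 4 → {Outreach, Finance}; time slot 5 → {Planning, Hiring}. Every pair that conflicts lands in different time slots.

5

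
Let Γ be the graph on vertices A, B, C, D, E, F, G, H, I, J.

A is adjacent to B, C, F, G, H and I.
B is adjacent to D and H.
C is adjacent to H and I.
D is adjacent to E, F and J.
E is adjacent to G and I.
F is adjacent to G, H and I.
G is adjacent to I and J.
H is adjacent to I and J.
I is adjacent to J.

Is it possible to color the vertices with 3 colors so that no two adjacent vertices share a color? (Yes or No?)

No

A, C, H, I are pairwise adjacent (a clique of size 4), so at least 4 colors are needed.
So 3 colors are not enough.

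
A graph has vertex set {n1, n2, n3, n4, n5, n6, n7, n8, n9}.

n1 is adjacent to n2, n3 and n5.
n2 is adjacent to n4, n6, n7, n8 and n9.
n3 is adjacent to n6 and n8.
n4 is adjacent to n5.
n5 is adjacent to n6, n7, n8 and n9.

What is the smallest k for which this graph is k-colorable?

2

n1 and n3 are adjacent, so at least 2 colors are needed.
2 colors suffice: color R → {n2, n3, n5}; color B → {n1, n4, n6, n7, n8, n9}. No two adjacent vertices share a color.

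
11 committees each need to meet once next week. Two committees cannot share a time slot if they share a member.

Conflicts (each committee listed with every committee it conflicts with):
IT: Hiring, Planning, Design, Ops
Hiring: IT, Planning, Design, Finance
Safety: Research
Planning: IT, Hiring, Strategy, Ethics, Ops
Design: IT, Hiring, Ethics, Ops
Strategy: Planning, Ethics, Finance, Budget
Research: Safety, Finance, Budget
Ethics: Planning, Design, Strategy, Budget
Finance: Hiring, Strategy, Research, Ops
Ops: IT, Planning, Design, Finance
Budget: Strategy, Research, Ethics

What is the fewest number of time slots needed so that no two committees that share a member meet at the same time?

3

Planning, Strategy, Ethics are mutually in conflict, so at least 3 time slots are needed.
3 time slots suffice: time slot 1 → {Safety, Planning, Design, Finance, Budget}; time slot 2 → {Hiring, Research, Ethics, Ops}; time slot 3 → {IT, Strategy}. Each listed conflict is separated.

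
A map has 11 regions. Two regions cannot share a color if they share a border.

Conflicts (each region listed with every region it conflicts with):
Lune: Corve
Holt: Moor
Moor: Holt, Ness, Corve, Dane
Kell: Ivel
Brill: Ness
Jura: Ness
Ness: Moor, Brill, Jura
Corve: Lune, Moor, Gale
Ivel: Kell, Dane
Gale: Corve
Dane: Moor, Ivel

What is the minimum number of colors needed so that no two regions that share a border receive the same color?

2

Holt and Moor conflict, so at least 2 colors are needed.
2 colors suffice: Lune=1, Holt=2, Moor=1, Kell=2, Brill=1, Jura=1, Ness=2, Corve=2, Ivel=1, Gale=1, Dane=2. No two conflicting regions share a color.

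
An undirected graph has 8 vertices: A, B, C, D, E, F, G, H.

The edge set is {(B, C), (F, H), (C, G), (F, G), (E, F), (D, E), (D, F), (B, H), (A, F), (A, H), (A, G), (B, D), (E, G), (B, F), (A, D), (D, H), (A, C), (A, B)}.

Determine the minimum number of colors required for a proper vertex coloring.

5

A, B, D, F, H form a clique, so at least 5 colors are needed.
5 colors suffice: color 1 → {A, E}; color 2 → {C, F}; color 3 → {B, G}; color 4 → {D}; color 5 → {H}. No two adjacent vertices share a color.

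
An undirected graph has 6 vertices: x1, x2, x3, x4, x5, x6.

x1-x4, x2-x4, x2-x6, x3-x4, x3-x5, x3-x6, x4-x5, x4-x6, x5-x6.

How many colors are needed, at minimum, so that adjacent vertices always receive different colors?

4

x3, x4, x5, x6 are pairwise adjacent (a clique of size 4), so at least 4 colors are needed.
4 colors suffice: color 1 → {x4}; color 2 → {x1, x6}; color 3 → {x2, x3}; color 4 → {x5}. Every edge joins two different colors.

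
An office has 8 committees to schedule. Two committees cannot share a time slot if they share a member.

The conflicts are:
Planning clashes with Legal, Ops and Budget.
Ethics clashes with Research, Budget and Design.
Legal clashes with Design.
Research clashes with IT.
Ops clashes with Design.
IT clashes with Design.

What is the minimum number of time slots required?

The cycle Design-Ethics-Budget-Planning-Ops-Design has odd length 5, so it cannot be 2-colored; at least 3 time slots are needed.
A valid assignment using 3 time slots: Planning=1, Ethics=2, Legal=2, Research=1, Ops=2, Budget=3, IT=2, Design=1. Each listed conflict is separated.

3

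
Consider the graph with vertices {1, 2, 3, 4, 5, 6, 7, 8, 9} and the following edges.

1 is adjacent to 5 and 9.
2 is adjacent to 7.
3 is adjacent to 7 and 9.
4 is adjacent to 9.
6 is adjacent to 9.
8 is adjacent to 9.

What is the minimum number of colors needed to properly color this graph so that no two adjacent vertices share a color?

6 and 9 are adjacent, so at least 2 colors are needed.
2 colors suffice: color a → {5, 7, 9}; color b → {1, 2, 3, 4, 6, 8}. Every edge joins two different colors.

2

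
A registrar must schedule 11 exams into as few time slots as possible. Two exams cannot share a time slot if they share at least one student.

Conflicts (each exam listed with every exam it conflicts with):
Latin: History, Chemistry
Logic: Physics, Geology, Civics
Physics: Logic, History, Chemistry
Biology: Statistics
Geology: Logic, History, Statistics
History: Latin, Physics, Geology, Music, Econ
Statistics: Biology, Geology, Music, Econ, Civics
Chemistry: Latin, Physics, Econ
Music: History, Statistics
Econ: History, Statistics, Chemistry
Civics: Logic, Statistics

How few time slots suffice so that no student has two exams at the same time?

2

Logic and Civics conflict, so at least 2 time slots are needed.
2 time slots suffice: time slot 1 → {Logic, History, Statistics, Chemistry}; time slot 2 → {Latin, Physics, Biology, Geology, Music, Econ, Civics}. No two conflicting exams share a time slot.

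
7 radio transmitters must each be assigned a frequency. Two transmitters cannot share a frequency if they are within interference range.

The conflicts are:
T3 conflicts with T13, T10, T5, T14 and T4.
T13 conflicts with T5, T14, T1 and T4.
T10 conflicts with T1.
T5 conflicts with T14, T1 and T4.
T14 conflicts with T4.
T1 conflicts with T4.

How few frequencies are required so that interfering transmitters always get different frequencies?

T3, T13, T5, T14, T4 all conflict with each other, so at least 5 frequencies are needed.
A valid assignment using 5 frequencies: T3=4, T13=1, T10=1, T5=3, T14=5, T1=4, T4=2. Every pair that conflicts lands in different frequencies.

5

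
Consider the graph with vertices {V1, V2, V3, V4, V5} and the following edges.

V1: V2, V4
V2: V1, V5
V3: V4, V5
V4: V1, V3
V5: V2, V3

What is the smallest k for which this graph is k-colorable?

3

The cycle V3-V4-V1-V2-V5-V3 has odd length 5, so it cannot be 2-colored; at least 3 colors are needed.
3 colors suffice: color red → {V1, V3}; color blue → {V2, V4}; color green → {V5}. Each edge has distinct colors on its endpoints.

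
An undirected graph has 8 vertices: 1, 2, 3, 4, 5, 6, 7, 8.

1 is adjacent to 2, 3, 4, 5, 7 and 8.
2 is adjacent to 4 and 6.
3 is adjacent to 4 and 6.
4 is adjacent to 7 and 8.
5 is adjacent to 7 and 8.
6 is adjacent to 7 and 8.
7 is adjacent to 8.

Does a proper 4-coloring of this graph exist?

Yes

The chromatic number is 4. 1, 4, 7, 8 are pairwise adjacent (a clique of size 4), so at least 4 colors are needed.
A valid assignment using 4 colors: 1=a, 2=c, 3=c, 4=b, 5=b, 6=a, 7=c, 8=d.
That is already a proper 4-coloring.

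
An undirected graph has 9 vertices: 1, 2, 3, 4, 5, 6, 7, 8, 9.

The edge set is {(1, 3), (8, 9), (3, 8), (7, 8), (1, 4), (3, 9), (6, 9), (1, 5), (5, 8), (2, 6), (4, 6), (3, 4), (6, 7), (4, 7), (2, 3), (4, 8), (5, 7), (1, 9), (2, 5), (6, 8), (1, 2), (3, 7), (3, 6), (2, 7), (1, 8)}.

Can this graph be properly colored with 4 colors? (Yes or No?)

No

3, 4, 6, 7, 8 form a clique, so at least 5 colors are needed.
So 4 colors are not enough.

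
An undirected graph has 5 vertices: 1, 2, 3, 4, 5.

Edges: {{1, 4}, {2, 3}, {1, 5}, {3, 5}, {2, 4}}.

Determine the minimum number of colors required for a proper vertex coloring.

3

The cycle 1-5-3-2-4-1 has odd length 5, so it cannot be 2-colored; at least 3 colors are needed.
One proper 3-coloring: 1=red, 2=green, 3=red, 4=blue, 5=blue. Each edge has distinct colors on its endpoints.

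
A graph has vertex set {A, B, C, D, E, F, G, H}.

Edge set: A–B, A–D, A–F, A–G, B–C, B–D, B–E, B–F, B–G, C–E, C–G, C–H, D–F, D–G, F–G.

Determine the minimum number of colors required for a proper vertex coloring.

5

A, B, D, F, G form a clique, so at least 5 colors are needed.
5 colors suffice: color 1 → {B, H}; color 2 → {E, G}; color 3 → {C, D}; color 4 → {A}; color 5 → {F}. Each edge has distinct colors on its endpoints.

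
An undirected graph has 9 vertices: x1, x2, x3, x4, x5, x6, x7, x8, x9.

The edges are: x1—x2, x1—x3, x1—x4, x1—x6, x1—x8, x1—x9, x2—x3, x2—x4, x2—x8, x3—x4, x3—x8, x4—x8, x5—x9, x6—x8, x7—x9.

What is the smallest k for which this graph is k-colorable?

x1, x2, x3, x4, x8 are pairwise adjacent (a clique of size 5), so at least 5 colors are needed.
5 colors suffice: x1=R, x2=P, x3=G, x4=Y, x5=R, x6=G, x7=R, x8=B, x9=B. No two adjacent vertices share a color.

5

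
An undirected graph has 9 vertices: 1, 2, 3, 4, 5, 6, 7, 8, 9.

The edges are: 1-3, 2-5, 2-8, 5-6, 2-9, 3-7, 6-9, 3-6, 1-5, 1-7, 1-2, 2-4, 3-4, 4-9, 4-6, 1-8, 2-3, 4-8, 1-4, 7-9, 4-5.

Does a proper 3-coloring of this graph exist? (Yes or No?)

1, 2, 4, 5 are pairwise adjacent (a clique of size 4), so at least 4 colors are needed.
So 3 colors are not enough.

No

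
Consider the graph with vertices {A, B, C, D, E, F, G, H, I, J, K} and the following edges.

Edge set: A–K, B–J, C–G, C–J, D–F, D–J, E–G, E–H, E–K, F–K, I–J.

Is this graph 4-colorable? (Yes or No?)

The chromatic number is 3. The cycle E-G-C-J-D-F-K-E has odd length 7, so it cannot be 2-colored; at least 3 colors are needed.
One proper 3-coloring: A=2, B=2, C=2, D=3, E=2, F=2, G=1, H=1, I=2, J=1, K=1.
Since 4 ≥ 3, a proper 4-coloring certainly exists.

Yes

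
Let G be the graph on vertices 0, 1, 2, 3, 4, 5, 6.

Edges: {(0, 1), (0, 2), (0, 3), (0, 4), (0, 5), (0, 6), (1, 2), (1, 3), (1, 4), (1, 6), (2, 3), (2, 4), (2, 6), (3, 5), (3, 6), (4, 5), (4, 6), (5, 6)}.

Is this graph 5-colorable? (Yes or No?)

Yes

The chromatic number is 5. 0, 1, 2, 3, 6 are pairwise adjacent (a clique of size 5), so at least 5 colors are needed.
A valid assignment using 5 colors: 0=b, 1=d, 2=c, 3=e, 4=e, 5=c, 6=a.
That is already a proper 5-coloring.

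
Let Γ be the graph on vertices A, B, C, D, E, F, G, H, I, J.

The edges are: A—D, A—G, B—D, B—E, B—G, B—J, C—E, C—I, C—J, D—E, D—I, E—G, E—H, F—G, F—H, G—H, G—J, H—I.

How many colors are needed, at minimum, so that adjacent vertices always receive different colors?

B, G, J form a triangle, so at least 3 colors are needed.
3 colors suffice: A=2, B=3, C=1, D=1, E=2, F=2, G=1, H=3, I=2, J=2. Each edge has distinct colors on its endpoints.

3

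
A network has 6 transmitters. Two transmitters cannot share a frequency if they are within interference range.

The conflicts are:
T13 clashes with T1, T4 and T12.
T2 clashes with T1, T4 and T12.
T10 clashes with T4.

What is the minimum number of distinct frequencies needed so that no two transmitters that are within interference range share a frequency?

T13 and T12 conflict, so at least 2 frequencies are needed.
2 frequencies suffice: frequency 1 → {T13, T2, T10}; frequency 2 → {T1, T4, T12}. Every pair that conflicts lands in different frequencies.

2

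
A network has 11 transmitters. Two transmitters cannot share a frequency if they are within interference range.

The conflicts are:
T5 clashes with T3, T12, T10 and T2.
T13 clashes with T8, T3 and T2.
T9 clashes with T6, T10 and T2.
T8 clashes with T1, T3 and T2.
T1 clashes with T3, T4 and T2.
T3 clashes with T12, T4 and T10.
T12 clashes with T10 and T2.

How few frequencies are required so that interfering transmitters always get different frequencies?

4

T5, T3, T12, T10 are mutually in conflict, so at least 4 frequencies are needed.
4 frequencies suffice: T5=2, T13=3, T9=2, T8=2, T1=3, T3=1, T12=3, T4=2, T6=1, T10=4, T2=1. No two conflicting transmitters share a frequency.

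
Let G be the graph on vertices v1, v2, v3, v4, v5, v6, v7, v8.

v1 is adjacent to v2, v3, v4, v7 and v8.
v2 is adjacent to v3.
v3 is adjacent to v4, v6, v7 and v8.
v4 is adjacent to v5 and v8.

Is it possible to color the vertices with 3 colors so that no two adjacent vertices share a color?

No

v1, v3, v4, v8 are mutually adjacent (a clique of size 4), so at least 4 colors are needed.
So 3 colors are not enough.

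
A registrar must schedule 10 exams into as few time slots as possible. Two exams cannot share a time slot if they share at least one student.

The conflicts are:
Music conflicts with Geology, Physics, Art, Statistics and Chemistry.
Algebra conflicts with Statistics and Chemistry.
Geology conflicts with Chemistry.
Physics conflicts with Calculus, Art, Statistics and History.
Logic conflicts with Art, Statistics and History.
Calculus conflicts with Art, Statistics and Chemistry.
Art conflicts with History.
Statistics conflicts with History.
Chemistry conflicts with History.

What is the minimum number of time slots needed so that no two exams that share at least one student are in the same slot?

Music, Geology, Chemistry all conflict with each other, so at least 3 time slots are needed.
3 time slots suffice: Music=2, Algebra=2, Geology=3, Physics=3, Logic=3, Calculus=2, Art=1, Statistics=1, Chemistry=1, History=2. No two conflicting exams share a time slot.

3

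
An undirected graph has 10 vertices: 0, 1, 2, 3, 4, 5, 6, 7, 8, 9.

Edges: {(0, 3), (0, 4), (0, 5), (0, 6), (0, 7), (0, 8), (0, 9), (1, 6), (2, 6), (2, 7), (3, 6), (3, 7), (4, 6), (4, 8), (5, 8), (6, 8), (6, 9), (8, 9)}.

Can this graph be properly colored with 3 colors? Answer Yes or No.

No

0, 4, 6, 8 are pairwise adjacent (a clique of size 4), so at least 4 colors are needed.
So 3 colors are not enough.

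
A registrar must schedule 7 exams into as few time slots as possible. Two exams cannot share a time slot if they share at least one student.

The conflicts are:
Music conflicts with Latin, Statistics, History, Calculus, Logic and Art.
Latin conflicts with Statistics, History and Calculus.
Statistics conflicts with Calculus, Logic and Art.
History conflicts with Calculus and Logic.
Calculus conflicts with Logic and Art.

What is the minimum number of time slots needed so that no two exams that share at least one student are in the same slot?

4

Music, Statistics, Calculus, Art are mutually in conflict, so at least 4 time slots are needed.
4 time slots suffice: time slot 1 → {Calculus}; time slot 2 → {Music}; time slot 3 → {Statistics, History}; time slot 4 → {Latin, Logic, Art}. Each listed conflict is separated.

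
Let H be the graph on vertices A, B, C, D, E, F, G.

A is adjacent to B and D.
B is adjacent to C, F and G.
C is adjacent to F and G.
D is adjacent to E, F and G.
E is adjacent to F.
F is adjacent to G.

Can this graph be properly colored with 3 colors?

No

B, C, F, G are pairwise adjacent (a clique of size 4), so at least 4 colors are needed.
So 3 colors are not enough.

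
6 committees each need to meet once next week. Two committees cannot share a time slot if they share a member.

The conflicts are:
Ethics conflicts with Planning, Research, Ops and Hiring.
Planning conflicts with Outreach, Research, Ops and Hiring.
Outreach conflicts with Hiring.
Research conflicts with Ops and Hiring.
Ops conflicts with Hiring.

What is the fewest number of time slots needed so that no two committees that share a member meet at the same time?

5

Ethics, Planning, Research, Ops, Hiring all conflict with each other, so at least 5 time slots are needed.
5 time slots suffice: Ethics=5, Planning=2, Outreach=3, Research=4, Ops=3, Hiring=1. No two conflicting committees share a time slot.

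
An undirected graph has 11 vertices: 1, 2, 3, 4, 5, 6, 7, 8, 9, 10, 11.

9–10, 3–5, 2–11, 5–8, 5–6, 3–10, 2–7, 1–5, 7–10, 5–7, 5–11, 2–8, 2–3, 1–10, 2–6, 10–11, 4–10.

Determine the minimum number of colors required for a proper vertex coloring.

5 and 11 are adjacent, so at least 2 colors are needed.
2 colors suffice: color a → {2, 5, 10}; color b → {1, 3, 4, 6, 7, 8, 9, 11}. Every edge joins two different colors.

2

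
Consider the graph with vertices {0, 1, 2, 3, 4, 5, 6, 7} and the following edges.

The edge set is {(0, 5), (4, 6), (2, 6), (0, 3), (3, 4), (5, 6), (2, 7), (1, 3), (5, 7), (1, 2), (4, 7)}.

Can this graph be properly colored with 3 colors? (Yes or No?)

The chromatic number is 3. The cycle 4-7-2-1-3-4 has odd length 5, so it cannot be 2-colored; at least 3 colors are needed.
3 colors suffice: color red → {2, 3, 5}; color blue → {0, 1, 6, 7}; color green → {4}.
That is already a proper 3-coloring.

Yes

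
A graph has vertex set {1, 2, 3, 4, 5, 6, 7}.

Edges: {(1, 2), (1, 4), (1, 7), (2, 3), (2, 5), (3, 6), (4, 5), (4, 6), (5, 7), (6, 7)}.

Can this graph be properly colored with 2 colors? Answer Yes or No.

The cycle 1-7-6-3-2-1 has odd length 5, so it cannot be 2-colored; at least 3 colors are needed.
So 2 colors are not enough.

No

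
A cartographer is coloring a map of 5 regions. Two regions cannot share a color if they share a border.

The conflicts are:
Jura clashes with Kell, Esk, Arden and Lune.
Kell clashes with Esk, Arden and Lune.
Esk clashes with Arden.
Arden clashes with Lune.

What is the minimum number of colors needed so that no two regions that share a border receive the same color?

Jura, Kell, Esk, Arden pairwise conflict, so at least 4 colors are needed.
4 colors suffice: Jura=2, Kell=1, Esk=4, Arden=3, Lune=4. Every pair that conflicts lands in different colors.

4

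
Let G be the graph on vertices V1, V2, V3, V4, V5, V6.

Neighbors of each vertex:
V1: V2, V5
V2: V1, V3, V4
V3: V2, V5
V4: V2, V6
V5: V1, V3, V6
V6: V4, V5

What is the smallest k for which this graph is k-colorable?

3

The cycle V5-V6-V4-V2-V3-V5 has odd length 5, so it cannot be 2-colored; at least 3 colors are needed.
One proper 3-coloring: V1=2, V2=1, V3=2, V4=2, V5=1, V6=3. Every edge joins two different colors.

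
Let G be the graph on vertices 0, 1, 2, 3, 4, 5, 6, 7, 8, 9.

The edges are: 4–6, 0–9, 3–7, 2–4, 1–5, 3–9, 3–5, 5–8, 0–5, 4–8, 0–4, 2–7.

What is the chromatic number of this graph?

2

3 and 7 are adjacent, so at least 2 colors are needed.
2 colors suffice: color a → {4, 5, 7, 9}; color b → {0, 1, 2, 3, 6, 8}. No two adjacent vertices share a color.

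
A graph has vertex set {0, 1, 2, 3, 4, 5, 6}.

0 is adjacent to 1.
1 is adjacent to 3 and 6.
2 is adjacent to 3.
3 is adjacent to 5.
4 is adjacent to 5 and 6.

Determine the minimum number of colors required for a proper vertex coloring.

The cycle 1-3-5-4-6-1 has odd length 5, so it cannot be 2-colored; at least 3 colors are needed.
3 colors suffice: 0=a, 1=b, 2=b, 3=a, 4=a, 5=b, 6=c. No two adjacent vertices share a color.

3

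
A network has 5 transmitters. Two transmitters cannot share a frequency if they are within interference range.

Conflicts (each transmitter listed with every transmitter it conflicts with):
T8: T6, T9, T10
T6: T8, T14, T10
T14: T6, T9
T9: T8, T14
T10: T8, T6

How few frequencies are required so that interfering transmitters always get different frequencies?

T8, T6, T10 pairwise conflict, so at least 3 frequencies are needed.
3 frequencies suffice: T8=1, T6=2, T14=1, T9=2, T10=3. No two conflicting transmitters share a frequency.

3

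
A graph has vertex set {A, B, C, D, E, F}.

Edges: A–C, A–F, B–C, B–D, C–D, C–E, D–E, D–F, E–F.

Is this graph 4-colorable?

Yes

The chromatic number is 3. D, E, F are mutually adjacent, so at least 3 colors are needed.
3 colors suffice: color red → {A, D}; color blue → {C, F}; color green → {B, E}.
Since 4 ≥ 3, a proper 4-coloring certainly exists.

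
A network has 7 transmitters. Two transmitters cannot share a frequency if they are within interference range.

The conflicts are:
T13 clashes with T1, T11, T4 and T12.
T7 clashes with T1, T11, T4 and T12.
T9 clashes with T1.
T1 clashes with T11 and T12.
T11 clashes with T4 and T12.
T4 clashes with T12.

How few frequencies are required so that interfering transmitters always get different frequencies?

T13, T11, T4, T12 are mutually in conflict, so at least 4 frequencies are needed.
A valid assignment using 4 frequencies: T13=4, T7=4, T9=1, T1=3, T11=1, T4=3, T12=2. No two conflicting transmitters share a frequency.

4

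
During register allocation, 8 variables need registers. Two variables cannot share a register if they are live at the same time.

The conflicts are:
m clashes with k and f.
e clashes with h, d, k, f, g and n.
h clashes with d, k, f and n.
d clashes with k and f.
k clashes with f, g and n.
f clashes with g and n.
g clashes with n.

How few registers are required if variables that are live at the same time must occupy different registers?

5

e, k, f, g, n all conflict with each other, so at least 5 registers are needed.
5 registers suffice: register 1 → {f}; register 2 → {k}; register 3 → {m, e}; register 4 → {d, n}; register 5 → {h, g}. Each listed conflict is separated.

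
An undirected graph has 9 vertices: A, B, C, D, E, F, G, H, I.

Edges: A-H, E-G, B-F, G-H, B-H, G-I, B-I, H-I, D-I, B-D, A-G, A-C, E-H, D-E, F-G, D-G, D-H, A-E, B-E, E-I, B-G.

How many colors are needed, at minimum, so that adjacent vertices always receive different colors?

B, D, E, G, H, I are mutually adjacent (a clique of size 6), so at least 6 colors are needed.
6 colors suffice: color 1 → {C, G}; color 2 → {F, H}; color 3 → {A, B}; color 4 → {E}; color 5 → {I}; color 6 → {D}. No two adjacent vertices share a color.

6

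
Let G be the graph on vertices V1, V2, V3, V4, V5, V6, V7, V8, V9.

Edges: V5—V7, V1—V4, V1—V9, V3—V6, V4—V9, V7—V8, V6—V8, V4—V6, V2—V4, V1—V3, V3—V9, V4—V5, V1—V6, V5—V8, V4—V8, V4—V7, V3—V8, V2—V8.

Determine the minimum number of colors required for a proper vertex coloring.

4

V4, V5, V7, V8 form a clique, so at least 4 colors are needed.
4 colors suffice: color 1 → {V3, V4}; color 2 → {V1, V8}; color 3 → {V2, V5, V6, V9}; color 4 → {V7}. Each edge has distinct colors on its endpoints.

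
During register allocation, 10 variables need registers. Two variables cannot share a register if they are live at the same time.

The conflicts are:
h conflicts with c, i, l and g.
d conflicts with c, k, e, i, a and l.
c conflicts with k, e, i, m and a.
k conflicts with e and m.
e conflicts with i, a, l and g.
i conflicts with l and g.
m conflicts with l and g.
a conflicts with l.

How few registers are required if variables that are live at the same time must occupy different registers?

4

d, e, i, l pairwise conflict, so at least 4 registers are needed.
4 registers suffice: register 1 → {c, l, g}; register 2 → {h, e, m}; register 3 → {d}; register 4 → {k, i, a}. No two conflicting variables share a register.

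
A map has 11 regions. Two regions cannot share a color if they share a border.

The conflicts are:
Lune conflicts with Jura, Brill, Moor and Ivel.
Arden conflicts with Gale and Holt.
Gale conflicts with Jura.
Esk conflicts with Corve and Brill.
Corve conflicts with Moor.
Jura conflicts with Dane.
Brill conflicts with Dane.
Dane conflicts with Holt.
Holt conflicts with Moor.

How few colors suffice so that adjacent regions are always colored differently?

3

The cycle Lune-Brill-Dane-Holt-Moor-Lune has odd length 5, so it cannot be 2-colored; at least 3 colors are needed.
3 colors suffice: color 1 → {Lune, Arden, Corve, Dane}; color 2 → {Jura, Brill, Holt, Ivel}; color 3 → {Gale, Esk, Moor}. Every pair that conflicts lands in different colors.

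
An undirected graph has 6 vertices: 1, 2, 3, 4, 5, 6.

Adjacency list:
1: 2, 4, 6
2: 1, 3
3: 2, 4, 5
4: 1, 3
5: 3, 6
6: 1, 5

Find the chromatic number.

The cycle 6-5-3-4-1-6 has odd length 5, so it cannot be 2-colored; at least 3 colors are needed.
A valid assignment using 3 colors: 1=a, 2=b, 3=a, 4=b, 5=b, 6=c. Every edge joins two different colors.

3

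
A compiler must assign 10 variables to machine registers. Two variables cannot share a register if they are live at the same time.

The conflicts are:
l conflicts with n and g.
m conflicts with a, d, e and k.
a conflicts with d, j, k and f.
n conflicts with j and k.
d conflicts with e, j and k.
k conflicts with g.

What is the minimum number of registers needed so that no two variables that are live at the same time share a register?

m, a, d, k are mutually in conflict, so at least 4 registers are needed.
4 registers suffice: register 1 → {l, e, j, k, f}; register 2 → {a, n, g}; register 3 → {d}; register 4 → {m}. Every pair that conflicts lands in different registers.

4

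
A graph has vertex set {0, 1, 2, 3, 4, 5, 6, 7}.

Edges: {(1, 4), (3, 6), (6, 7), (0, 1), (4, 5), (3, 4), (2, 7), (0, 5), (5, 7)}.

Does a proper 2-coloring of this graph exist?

No

The cycle 5-7-6-3-4-5 has odd length 5, so it cannot be 2-colored; at least 3 colors are needed.
So 2 colors are not enough.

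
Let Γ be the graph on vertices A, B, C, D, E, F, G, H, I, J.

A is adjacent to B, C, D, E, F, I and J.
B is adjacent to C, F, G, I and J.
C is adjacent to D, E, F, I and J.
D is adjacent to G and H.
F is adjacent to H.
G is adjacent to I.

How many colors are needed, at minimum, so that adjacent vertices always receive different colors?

4

A, B, C, J are mutually adjacent (a clique of size 4), so at least 4 colors are needed.
4 colors suffice: color 1 → {A, G, H}; color 2 → {C}; color 3 → {B, D, E}; color 4 → {F, I, J}. No two adjacent vertices share a color.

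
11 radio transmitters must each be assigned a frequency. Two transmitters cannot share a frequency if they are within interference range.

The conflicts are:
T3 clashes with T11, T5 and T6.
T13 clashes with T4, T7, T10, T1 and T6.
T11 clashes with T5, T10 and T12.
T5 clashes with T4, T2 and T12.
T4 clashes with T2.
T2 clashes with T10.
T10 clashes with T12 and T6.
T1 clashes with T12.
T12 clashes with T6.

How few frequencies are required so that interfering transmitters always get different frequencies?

T3, T11, T5 pairwise conflict, so at least 3 frequencies are needed.
A valid assignment using 3 frequencies: T3=2, T13=2, T11=3, T5=1, T4=3, T2=2, T7=1, T10=1, T1=1, T12=2, T6=3. Each listed conflict is separated.

3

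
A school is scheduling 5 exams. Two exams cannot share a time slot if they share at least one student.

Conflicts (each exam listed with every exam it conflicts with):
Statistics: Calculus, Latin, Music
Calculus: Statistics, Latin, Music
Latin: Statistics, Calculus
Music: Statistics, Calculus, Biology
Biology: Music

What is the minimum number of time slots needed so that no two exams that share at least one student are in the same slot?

3

Statistics, Calculus, Music all conflict with each other, so at least 3 time slots are needed.
3 time slots suffice: time slot 1 → {Statistics, Biology}; time slot 2 → {Latin, Music}; time slot 3 → {Calculus}. Each listed conflict is separated.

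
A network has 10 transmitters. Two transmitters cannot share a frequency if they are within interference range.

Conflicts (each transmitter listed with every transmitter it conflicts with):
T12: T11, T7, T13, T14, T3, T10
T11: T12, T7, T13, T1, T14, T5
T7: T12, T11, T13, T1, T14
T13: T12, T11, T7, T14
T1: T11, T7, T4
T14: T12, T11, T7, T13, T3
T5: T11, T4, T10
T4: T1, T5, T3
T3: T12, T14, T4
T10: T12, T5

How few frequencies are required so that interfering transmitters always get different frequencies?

T12, T11, T7, T13, T14 are mutually in conflict, so at least 5 frequencies are needed.
5 frequencies suffice: frequency 1 → {T12, T1, T5}; frequency 2 → {T11, T4, T10}; frequency 3 → {T14}; frequency 4 → {T7, T3}; frequency 5 → {T13}. Every pair that conflicts lands in different frequencies.

5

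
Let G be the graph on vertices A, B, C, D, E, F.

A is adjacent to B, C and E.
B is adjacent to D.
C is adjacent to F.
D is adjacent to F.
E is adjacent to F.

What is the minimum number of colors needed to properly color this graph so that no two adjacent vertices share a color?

The cycle D-F-E-A-B-D has odd length 5, so it cannot be 2-colored; at least 3 colors are needed.
3 colors suffice: color 1 → {A, F}; color 2 → {C, D, E}; color 3 → {B}. Every edge joins two different colors.

3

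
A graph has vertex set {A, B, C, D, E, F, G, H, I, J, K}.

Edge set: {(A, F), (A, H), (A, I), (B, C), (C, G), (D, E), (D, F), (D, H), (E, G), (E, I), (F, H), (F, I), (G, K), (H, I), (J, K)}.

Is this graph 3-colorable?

A, F, H, I are pairwise adjacent (a clique of size 4), so at least 4 colors are needed.
So 3 colors are not enough.

No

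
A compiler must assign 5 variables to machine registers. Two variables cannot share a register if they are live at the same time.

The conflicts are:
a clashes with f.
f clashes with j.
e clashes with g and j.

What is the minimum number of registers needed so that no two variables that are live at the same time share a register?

2

e and j conflict, so at least 2 registers are needed.
Using 2 registers: a=1, f=2, e=2, g=1, j=1. No two conflicting variables share a register.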